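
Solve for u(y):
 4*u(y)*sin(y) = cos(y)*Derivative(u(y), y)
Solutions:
 u(y) = C1/cos(y)^4


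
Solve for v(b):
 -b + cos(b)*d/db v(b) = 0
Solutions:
 v(b) = C1 + Integral(b/cos(b), b)


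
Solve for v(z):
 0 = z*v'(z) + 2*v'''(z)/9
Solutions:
 v(z) = C1 + Integral(C2*airyai(-6^(2/3)*z/2) + C3*airybi(-6^(2/3)*z/2), z)


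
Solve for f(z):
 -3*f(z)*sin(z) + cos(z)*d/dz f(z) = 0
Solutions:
 f(z) = C1/cos(z)^3


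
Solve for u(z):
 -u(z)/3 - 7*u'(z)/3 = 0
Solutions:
 u(z) = C1*exp(-z/7)


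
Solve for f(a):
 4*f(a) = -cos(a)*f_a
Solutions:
 f(a) = C1*(sin(a)^2 - 2*sin(a) + 1)/(sin(a)^2 + 2*sin(a) + 1)


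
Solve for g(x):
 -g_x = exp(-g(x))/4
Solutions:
 g(x) = log(C1 - x/4)


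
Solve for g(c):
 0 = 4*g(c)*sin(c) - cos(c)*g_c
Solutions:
 g(c) = C1/cos(c)^4


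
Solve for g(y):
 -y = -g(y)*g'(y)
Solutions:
 g(y) = -sqrt(C1 + y^2)
 g(y) = sqrt(C1 + y^2)


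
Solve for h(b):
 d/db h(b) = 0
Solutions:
 h(b) = C1


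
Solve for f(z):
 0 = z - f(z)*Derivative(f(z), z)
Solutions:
 f(z) = -sqrt(C1 + z^2)
 f(z) = sqrt(C1 + z^2)


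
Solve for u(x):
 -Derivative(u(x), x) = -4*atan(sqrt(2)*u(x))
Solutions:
 Integral(1/atan(sqrt(2)*_y), (_y, u(x))) = C1 + 4*x


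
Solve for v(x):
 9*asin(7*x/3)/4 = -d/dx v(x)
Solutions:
 v(x) = C1 - 9*x*asin(7*x/3)/4 - 9*sqrt(9 - 49*x^2)/28


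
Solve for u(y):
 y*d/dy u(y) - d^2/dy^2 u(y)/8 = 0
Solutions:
 u(y) = C1 + C2*erfi(2*y)


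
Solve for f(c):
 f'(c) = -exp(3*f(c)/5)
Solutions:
 f(c) = 5*log(1/(C1 + 3*c))/3 + 5*log(5)/3
 f(c) = 5*log(5^(1/3)*(-3^(2/3) - 3*3^(1/6)*I)*(1/(C1 + c))^(1/3)/6)
 f(c) = 5*log(5^(1/3)*(-3^(2/3) + 3*3^(1/6)*I)*(1/(C1 + c))^(1/3)/6)


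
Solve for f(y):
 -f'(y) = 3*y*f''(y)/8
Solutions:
 f(y) = C1 + C2/y^(5/3)


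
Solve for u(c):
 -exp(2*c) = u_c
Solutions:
 u(c) = C1 - exp(2*c)/2


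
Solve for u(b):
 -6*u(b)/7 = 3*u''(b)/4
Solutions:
 u(b) = C1*sin(2*sqrt(14)*b/7) + C2*cos(2*sqrt(14)*b/7)


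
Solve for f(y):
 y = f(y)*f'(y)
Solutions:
 f(y) = -sqrt(C1 + y^2)
 f(y) = sqrt(C1 + y^2)


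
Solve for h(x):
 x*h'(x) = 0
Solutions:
 h(x) = C1


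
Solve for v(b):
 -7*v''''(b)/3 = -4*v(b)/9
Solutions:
 v(b) = C1*exp(-sqrt(2)*21^(3/4)*b/21) + C2*exp(sqrt(2)*21^(3/4)*b/21) + C3*sin(sqrt(2)*21^(3/4)*b/21) + C4*cos(sqrt(2)*21^(3/4)*b/21)


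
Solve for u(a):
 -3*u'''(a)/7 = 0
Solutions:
 u(a) = C1 + C2*a + C3*a^2


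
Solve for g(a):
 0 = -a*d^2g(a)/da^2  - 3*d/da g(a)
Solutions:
 g(a) = C1 + C2/a^2


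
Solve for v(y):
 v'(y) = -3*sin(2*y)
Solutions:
 v(y) = C1 + 3*cos(2*y)/2


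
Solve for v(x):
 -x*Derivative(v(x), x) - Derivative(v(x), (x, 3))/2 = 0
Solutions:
 v(x) = C1 + Integral(C2*airyai(-2^(1/3)*x) + C3*airybi(-2^(1/3)*x), x)


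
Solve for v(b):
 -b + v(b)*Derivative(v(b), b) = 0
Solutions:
 v(b) = -sqrt(C1 + b^2)
 v(b) = sqrt(C1 + b^2)


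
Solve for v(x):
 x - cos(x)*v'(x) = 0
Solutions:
 v(x) = C1 + Integral(x/cos(x), x)


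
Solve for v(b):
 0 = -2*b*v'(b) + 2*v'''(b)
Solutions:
 v(b) = C1 + Integral(C2*airyai(b) + C3*airybi(b), b)


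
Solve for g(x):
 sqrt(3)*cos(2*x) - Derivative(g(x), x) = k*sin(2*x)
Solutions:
 g(x) = C1 + k*cos(2*x)/2 + sqrt(3)*sin(2*x)/2


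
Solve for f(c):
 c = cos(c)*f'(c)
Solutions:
 f(c) = C1 + Integral(c/cos(c), c)


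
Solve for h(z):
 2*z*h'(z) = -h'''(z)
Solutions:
 h(z) = C1 + Integral(C2*airyai(-2^(1/3)*z) + C3*airybi(-2^(1/3)*z), z)


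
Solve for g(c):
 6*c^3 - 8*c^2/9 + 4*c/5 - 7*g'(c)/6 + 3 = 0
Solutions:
 g(c) = C1 + 9*c^4/7 - 16*c^3/63 + 12*c^2/35 + 18*c/7


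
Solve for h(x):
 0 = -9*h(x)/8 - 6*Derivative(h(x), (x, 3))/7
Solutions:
 h(x) = C3*exp(-2^(2/3)*21^(1/3)*x/4) + (C1*sin(2^(2/3)*3^(5/6)*7^(1/3)*x/8) + C2*cos(2^(2/3)*3^(5/6)*7^(1/3)*x/8))*exp(2^(2/3)*21^(1/3)*x/8)


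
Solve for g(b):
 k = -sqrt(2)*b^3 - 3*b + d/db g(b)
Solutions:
 g(b) = C1 + sqrt(2)*b^4/4 + 3*b^2/2 + b*k


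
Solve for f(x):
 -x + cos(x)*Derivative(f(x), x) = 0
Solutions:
 f(x) = C1 + Integral(x/cos(x), x)


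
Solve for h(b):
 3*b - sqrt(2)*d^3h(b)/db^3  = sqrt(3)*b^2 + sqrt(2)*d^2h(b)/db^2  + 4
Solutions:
 h(b) = C1 + C2*b + C3*exp(-b) - sqrt(6)*b^4/24 + b^3*(3*sqrt(2) + 2*sqrt(6))/12 + b^2*(-7*sqrt(2) - 2*sqrt(6))/4


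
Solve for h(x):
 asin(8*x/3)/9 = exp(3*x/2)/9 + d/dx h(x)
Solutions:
 h(x) = C1 + x*asin(8*x/3)/9 + sqrt(9 - 64*x^2)/72 - 2*exp(3*x/2)/27


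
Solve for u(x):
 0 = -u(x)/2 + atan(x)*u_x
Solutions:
 u(x) = C1*exp(Integral(1/atan(x), x)/2)


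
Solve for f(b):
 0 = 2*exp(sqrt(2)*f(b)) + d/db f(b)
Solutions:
 f(b) = sqrt(2)*(2*log(1/(C1 + 2*b)) - log(2))/4


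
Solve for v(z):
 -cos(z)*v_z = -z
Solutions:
 v(z) = C1 + Integral(z/cos(z), z)


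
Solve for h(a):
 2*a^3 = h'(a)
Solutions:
 h(a) = C1 + a^4/2


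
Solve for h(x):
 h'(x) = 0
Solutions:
 h(x) = C1


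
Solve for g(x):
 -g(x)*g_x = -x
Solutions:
 g(x) = -sqrt(C1 + x^2)
 g(x) = sqrt(C1 + x^2)


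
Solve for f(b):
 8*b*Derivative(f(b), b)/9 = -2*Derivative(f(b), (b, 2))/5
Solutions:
 f(b) = C1 + C2*erf(sqrt(10)*b/3)


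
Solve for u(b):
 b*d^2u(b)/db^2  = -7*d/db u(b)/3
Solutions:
 u(b) = C1 + C2/b^(4/3)


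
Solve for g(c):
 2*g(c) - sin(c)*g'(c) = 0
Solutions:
 g(c) = C1*(cos(c) - 1)/(cos(c) + 1)


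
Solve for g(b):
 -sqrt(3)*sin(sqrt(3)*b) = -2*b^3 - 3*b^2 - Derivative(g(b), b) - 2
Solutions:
 g(b) = C1 - b^4/2 - b^3 - 2*b - cos(sqrt(3)*b)


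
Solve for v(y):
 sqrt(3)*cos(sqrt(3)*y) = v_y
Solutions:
 v(y) = C1 + sin(sqrt(3)*y)


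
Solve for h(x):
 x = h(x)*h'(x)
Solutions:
 h(x) = -sqrt(C1 + x^2)
 h(x) = sqrt(C1 + x^2)


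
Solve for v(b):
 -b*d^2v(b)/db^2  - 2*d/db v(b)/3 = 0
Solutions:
 v(b) = C1 + C2*b^(1/3)


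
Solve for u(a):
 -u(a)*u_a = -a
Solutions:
 u(a) = -sqrt(C1 + a^2)
 u(a) = sqrt(C1 + a^2)


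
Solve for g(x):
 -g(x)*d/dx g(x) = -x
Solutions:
 g(x) = -sqrt(C1 + x^2)
 g(x) = sqrt(C1 + x^2)


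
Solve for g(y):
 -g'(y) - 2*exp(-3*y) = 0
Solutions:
 g(y) = C1 + 2*exp(-3*y)/3


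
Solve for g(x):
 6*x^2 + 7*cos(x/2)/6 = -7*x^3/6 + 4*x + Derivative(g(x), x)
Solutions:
 g(x) = C1 + 7*x^4/24 + 2*x^3 - 2*x^2 + 7*sin(x/2)/3


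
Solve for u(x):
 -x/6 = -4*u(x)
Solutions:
 u(x) = x/24


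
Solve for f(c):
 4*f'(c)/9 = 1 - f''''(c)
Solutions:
 f(c) = C1 + C4*exp(-2^(2/3)*3^(1/3)*c/3) + 9*c/4 + (C2*sin(2^(2/3)*3^(5/6)*c/6) + C3*cos(2^(2/3)*3^(5/6)*c/6))*exp(2^(2/3)*3^(1/3)*c/6)


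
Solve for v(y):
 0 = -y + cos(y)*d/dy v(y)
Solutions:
 v(y) = C1 + Integral(y/cos(y), y)


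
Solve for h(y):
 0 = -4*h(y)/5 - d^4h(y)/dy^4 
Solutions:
 h(y) = (C1*sin(5^(3/4)*y/5) + C2*cos(5^(3/4)*y/5))*exp(-5^(3/4)*y/5) + (C3*sin(5^(3/4)*y/5) + C4*cos(5^(3/4)*y/5))*exp(5^(3/4)*y/5)


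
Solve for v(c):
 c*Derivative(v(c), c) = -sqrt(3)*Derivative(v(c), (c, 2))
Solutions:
 v(c) = C1 + C2*erf(sqrt(2)*3^(3/4)*c/6)


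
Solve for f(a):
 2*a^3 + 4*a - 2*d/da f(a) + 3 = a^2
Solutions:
 f(a) = C1 + a^4/4 - a^3/6 + a^2 + 3*a/2


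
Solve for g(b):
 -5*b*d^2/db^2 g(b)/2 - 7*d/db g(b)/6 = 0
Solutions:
 g(b) = C1 + C2*b^(8/15)


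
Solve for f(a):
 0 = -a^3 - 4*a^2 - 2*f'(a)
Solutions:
 f(a) = C1 - a^4/8 - 2*a^3/3


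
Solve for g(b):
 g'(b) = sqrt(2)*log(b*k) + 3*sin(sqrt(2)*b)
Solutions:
 g(b) = C1 + sqrt(2)*b*(log(b*k) - 1) - 3*sqrt(2)*cos(sqrt(2)*b)/2


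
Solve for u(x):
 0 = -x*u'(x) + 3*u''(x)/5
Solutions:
 u(x) = C1 + C2*erfi(sqrt(30)*x/6)


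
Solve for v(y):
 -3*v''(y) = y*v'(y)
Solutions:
 v(y) = C1 + C2*erf(sqrt(6)*y/6)


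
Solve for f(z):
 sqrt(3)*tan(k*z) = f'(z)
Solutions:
 f(z) = C1 + sqrt(3)*Piecewise((-log(cos(k*z))/k, Ne(k, 0)), (0, True))


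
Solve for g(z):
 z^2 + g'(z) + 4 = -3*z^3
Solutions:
 g(z) = C1 - 3*z^4/4 - z^3/3 - 4*z


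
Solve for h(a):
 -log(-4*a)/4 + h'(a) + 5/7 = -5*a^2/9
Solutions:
 h(a) = C1 - 5*a^3/27 + a*log(-a)/4 + a*(-27 + 14*log(2))/28


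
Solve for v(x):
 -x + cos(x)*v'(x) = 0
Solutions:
 v(x) = C1 + Integral(x/cos(x), x)


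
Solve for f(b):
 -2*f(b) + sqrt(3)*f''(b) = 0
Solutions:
 f(b) = C1*exp(-sqrt(2)*3^(3/4)*b/3) + C2*exp(sqrt(2)*3^(3/4)*b/3)


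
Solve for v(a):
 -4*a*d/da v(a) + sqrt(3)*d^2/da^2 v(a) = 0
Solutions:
 v(a) = C1 + C2*erfi(sqrt(2)*3^(3/4)*a/3)


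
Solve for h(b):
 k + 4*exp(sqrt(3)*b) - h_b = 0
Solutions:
 h(b) = C1 + b*k + 4*sqrt(3)*exp(sqrt(3)*b)/3


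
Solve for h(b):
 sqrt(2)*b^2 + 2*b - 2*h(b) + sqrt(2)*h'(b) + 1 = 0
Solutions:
 h(b) = C1*exp(sqrt(2)*b) + sqrt(2)*b^2/2 + 2*b + 1/2 + sqrt(2)


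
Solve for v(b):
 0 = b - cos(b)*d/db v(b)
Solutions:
 v(b) = C1 + Integral(b/cos(b), b)


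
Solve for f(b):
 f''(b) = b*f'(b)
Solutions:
 f(b) = C1 + C2*erfi(sqrt(2)*b/2)


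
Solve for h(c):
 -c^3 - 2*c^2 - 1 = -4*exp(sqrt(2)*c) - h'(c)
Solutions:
 h(c) = C1 + c^4/4 + 2*c^3/3 + c - 2*sqrt(2)*exp(sqrt(2)*c)


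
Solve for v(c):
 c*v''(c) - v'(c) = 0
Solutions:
 v(c) = C1 + C2*c^2


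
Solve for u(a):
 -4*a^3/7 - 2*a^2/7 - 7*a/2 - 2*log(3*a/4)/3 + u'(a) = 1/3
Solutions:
 u(a) = C1 + a^4/7 + 2*a^3/21 + 7*a^2/4 + 2*a*log(a)/3 - 4*a*log(2)/3 - a/3 + 2*a*log(3)/3


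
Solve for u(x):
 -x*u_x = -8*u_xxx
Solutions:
 u(x) = C1 + Integral(C2*airyai(x/2) + C3*airybi(x/2), x)


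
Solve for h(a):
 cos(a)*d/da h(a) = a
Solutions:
 h(a) = C1 + Integral(a/cos(a), a)


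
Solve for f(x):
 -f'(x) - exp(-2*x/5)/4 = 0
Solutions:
 f(x) = C1 + 5*exp(-2*x/5)/8


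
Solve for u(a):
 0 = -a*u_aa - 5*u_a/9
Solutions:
 u(a) = C1 + C2*a^(4/9)


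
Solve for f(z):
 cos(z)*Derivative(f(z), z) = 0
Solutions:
 f(z) = C1


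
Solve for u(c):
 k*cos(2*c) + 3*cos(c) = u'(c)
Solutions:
 u(c) = C1 + k*sin(2*c)/2 + 3*sin(c)


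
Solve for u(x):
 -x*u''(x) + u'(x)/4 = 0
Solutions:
 u(x) = C1 + C2*x^(5/4)


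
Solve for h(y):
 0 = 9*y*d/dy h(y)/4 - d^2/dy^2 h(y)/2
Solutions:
 h(y) = C1 + C2*erfi(3*y/2)


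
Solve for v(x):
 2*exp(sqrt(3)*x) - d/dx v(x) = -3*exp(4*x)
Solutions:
 v(x) = C1 + 3*exp(4*x)/4 + 2*sqrt(3)*exp(sqrt(3)*x)/3


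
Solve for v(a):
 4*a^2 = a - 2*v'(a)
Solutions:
 v(a) = C1 - 2*a^3/3 + a^2/4


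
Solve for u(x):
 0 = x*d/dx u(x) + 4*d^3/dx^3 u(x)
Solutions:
 u(x) = C1 + Integral(C2*airyai(-2^(1/3)*x/2) + C3*airybi(-2^(1/3)*x/2), x)


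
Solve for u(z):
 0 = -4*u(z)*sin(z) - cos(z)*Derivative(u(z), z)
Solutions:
 u(z) = C1*cos(z)^4


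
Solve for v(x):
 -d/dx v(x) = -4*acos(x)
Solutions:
 v(x) = C1 + 4*x*acos(x) - 4*sqrt(1 - x^2)


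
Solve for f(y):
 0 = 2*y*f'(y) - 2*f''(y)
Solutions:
 f(y) = C1 + C2*erfi(sqrt(2)*y/2)


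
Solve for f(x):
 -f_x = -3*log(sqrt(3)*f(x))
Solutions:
 -2*Integral(1/(2*log(_y) + log(3)), (_y, f(x)))/3 = C1 - x


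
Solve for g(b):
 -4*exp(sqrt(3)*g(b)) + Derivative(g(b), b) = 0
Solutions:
 g(b) = sqrt(3)*(2*log(-1/(C1 + 4*b)) - log(3))/6


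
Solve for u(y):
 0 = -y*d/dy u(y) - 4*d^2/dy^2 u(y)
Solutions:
 u(y) = C1 + C2*erf(sqrt(2)*y/4)


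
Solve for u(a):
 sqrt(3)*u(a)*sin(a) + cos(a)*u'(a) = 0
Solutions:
 u(a) = C1*cos(a)^(sqrt(3))


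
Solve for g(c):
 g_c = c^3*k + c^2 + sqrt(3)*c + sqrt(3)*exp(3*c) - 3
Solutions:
 g(c) = C1 + c^4*k/4 + c^3/3 + sqrt(3)*c^2/2 - 3*c + sqrt(3)*exp(3*c)/3


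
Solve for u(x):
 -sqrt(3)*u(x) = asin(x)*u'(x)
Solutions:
 u(x) = C1*exp(-sqrt(3)*Integral(1/asin(x), x))


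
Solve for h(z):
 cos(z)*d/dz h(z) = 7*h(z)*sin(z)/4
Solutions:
 h(z) = C1/cos(z)^(7/4)


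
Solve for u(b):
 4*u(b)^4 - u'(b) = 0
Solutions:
 u(b) = (-1/(C1 + 12*b))^(1/3)
 u(b) = (-1/(C1 + 4*b))^(1/3)*(-3^(2/3) - 3*3^(1/6)*I)/6
 u(b) = (-1/(C1 + 4*b))^(1/3)*(-3^(2/3) + 3*3^(1/6)*I)/6


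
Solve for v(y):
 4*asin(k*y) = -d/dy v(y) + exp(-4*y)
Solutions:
 v(y) = C1 - Piecewise((4*y*asin(k*y) + exp(-4*y)/4 + 4*sqrt(-k^2*y^2 + 1)/k, Ne(k, 0)), (exp(-4*y)/4, True))


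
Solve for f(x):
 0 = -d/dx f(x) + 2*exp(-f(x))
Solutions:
 f(x) = log(C1 + 2*x)


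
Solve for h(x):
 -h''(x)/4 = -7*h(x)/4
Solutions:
 h(x) = C1*exp(-sqrt(7)*x) + C2*exp(sqrt(7)*x)


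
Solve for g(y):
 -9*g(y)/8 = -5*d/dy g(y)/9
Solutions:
 g(y) = C1*exp(81*y/40)


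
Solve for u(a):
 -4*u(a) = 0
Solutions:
 u(a) = 0


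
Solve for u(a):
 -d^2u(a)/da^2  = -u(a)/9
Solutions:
 u(a) = C1*exp(-a/3) + C2*exp(a/3)


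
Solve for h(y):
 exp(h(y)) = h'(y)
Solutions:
 h(y) = log(-1/(C1 + y))


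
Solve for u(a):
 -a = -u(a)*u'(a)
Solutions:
 u(a) = -sqrt(C1 + a^2)
 u(a) = sqrt(C1 + a^2)


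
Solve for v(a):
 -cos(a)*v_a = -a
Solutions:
 v(a) = C1 + Integral(a/cos(a), a)


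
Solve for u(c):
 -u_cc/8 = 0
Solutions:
 u(c) = C1 + C2*c


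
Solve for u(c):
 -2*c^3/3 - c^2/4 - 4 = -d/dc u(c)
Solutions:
 u(c) = C1 + c^4/6 + c^3/12 + 4*c


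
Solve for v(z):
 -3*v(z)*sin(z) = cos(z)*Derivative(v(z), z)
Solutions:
 v(z) = C1*cos(z)^3


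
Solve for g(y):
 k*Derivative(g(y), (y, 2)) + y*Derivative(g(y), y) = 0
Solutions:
 g(y) = C1 + C2*sqrt(k)*erf(sqrt(2)*y*sqrt(1/k)/2)


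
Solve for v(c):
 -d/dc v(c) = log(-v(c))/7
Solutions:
 -li(-v(c)) = C1 - c/7


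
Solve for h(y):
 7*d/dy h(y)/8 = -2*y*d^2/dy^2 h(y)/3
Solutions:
 h(y) = C1 + C2/y^(5/16)


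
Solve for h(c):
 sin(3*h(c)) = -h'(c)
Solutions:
 h(c) = -acos((-C1 - exp(6*c))/(C1 - exp(6*c)))/3 + 2*pi/3
 h(c) = acos((-C1 - exp(6*c))/(C1 - exp(6*c)))/3


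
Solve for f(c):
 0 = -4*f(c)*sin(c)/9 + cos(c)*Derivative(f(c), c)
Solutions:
 f(c) = C1/cos(c)^(4/9)


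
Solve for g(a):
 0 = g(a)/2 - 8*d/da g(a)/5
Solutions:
 g(a) = C1*exp(5*a/16)


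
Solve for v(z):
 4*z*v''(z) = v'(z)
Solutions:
 v(z) = C1 + C2*z^(5/4)


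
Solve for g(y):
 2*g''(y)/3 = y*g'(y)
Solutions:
 g(y) = C1 + C2*erfi(sqrt(3)*y/2)


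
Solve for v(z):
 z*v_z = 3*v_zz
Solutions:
 v(z) = C1 + C2*erfi(sqrt(6)*z/6)


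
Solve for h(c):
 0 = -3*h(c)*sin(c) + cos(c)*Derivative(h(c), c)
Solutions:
 h(c) = C1/cos(c)^3


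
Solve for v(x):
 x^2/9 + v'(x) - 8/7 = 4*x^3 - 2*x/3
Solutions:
 v(x) = C1 + x^4 - x^3/27 - x^2/3 + 8*x/7


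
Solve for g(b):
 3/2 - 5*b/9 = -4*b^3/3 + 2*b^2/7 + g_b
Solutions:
 g(b) = C1 + b^4/3 - 2*b^3/21 - 5*b^2/18 + 3*b/2


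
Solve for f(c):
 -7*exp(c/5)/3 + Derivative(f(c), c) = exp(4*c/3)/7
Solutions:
 f(c) = C1 + 35*exp(c/5)/3 + 3*exp(4*c/3)/28


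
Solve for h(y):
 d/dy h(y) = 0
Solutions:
 h(y) = C1


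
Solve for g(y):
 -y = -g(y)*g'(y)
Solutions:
 g(y) = -sqrt(C1 + y^2)
 g(y) = sqrt(C1 + y^2)


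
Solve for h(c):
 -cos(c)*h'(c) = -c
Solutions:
 h(c) = C1 + Integral(c/cos(c), c)


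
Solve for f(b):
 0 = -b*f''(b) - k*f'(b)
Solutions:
 f(b) = C1 + b^(1 - re(k))*(C2*sin(log(b)*Abs(im(k))) + C3*cos(log(b)*im(k)))


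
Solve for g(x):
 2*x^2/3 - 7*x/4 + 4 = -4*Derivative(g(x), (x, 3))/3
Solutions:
 g(x) = C1 + C2*x + C3*x^2 - x^5/120 + 7*x^4/128 - x^3/2


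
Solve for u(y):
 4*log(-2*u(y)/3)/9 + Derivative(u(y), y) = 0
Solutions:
 9*Integral(1/(log(-_y) - log(3) + log(2)), (_y, u(y)))/4 = C1 - y


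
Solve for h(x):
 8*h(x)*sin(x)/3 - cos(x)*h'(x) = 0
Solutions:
 h(x) = C1/cos(x)^(8/3)


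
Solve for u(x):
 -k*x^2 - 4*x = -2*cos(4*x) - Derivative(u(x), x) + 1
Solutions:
 u(x) = C1 + k*x^3/3 + 2*x^2 + x - sin(4*x)/2


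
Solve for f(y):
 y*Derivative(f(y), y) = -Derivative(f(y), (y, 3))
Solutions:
 f(y) = C1 + Integral(C2*airyai(-y) + C3*airybi(-y), y)


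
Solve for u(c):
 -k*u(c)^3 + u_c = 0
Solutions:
 u(c) = -sqrt(2)*sqrt(-1/(C1 + c*k))/2
 u(c) = sqrt(2)*sqrt(-1/(C1 + c*k))/2


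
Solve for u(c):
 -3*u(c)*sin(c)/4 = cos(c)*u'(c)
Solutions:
 u(c) = C1*cos(c)^(3/4)


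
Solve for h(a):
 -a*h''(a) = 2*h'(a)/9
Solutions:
 h(a) = C1 + C2*a^(7/9)


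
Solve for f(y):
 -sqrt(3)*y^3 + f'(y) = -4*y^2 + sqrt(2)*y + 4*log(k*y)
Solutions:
 f(y) = C1 + sqrt(3)*y^4/4 - 4*y^3/3 + sqrt(2)*y^2/2 + 4*y*log(k*y) - 4*y


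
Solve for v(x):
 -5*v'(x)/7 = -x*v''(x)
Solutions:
 v(x) = C1 + C2*x^(12/7)


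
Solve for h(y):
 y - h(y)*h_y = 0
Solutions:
 h(y) = -sqrt(C1 + y^2)
 h(y) = sqrt(C1 + y^2)


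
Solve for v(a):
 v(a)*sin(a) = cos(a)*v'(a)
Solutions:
 v(a) = C1/cos(a)


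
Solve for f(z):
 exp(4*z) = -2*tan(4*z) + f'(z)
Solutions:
 f(z) = C1 + exp(4*z)/4 - log(cos(4*z))/2


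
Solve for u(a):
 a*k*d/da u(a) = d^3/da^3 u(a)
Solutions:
 u(a) = C1 + Integral(C2*airyai(a*k^(1/3)) + C3*airybi(a*k^(1/3)), a)


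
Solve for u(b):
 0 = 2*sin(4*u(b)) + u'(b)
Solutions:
 u(b) = -acos((-C1 - exp(16*b))/(C1 - exp(16*b)))/4 + pi/2
 u(b) = acos((-C1 - exp(16*b))/(C1 - exp(16*b)))/4


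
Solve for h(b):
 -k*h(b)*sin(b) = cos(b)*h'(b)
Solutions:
 h(b) = C1*exp(k*log(cos(b)))


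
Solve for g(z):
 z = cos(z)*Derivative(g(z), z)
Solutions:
 g(z) = C1 + Integral(z/cos(z), z)


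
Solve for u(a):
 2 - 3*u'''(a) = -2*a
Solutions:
 u(a) = C1 + C2*a + C3*a^2 + a^4/36 + a^3/9


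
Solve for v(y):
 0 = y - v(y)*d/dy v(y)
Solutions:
 v(y) = -sqrt(C1 + y^2)
 v(y) = sqrt(C1 + y^2)


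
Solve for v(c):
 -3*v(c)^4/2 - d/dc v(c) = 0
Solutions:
 v(c) = 2^(1/3)*(1/(C1 + 9*c))^(1/3)
 v(c) = 2^(1/3)*(-3^(2/3) - 3*3^(1/6)*I)*(1/(C1 + 3*c))^(1/3)/6
 v(c) = 2^(1/3)*(-3^(2/3) + 3*3^(1/6)*I)*(1/(C1 + 3*c))^(1/3)/6


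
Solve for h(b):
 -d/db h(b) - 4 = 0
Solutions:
 h(b) = C1 - 4*b


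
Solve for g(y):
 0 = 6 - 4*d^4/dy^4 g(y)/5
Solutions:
 g(y) = C1 + C2*y + C3*y^2 + C4*y^3 + 5*y^4/16


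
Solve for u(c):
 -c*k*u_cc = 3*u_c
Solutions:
 u(c) = C1 + c^(((re(k) - 3)*re(k) + im(k)^2)/(re(k)^2 + im(k)^2))*(C2*sin(3*log(c)*Abs(im(k))/(re(k)^2 + im(k)^2)) + C3*cos(3*log(c)*im(k)/(re(k)^2 + im(k)^2)))


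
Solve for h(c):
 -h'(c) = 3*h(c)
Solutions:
 h(c) = C1*exp(-3*c)


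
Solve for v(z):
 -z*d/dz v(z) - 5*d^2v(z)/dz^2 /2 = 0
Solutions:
 v(z) = C1 + C2*erf(sqrt(5)*z/5)


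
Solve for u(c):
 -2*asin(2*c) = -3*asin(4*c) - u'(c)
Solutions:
 u(c) = C1 + 2*c*asin(2*c) - 3*c*asin(4*c) - 3*sqrt(1 - 16*c^2)/4 + sqrt(1 - 4*c^2)


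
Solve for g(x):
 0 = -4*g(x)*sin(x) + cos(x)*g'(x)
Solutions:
 g(x) = C1/cos(x)^4


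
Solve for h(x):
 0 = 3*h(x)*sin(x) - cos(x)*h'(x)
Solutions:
 h(x) = C1/cos(x)^3


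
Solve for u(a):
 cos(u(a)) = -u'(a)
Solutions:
 u(a) = pi - asin((C1 + exp(2*a))/(C1 - exp(2*a)))
 u(a) = asin((C1 + exp(2*a))/(C1 - exp(2*a)))


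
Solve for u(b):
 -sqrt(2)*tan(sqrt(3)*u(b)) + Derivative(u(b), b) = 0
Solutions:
 u(b) = sqrt(3)*(pi - asin(C1*exp(sqrt(6)*b)))/3
 u(b) = sqrt(3)*asin(C1*exp(sqrt(6)*b))/3


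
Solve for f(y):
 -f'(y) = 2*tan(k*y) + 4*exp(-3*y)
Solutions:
 f(y) = C1 - 2*Piecewise((-2*exp(-3*y)/3 + log(tan(k*y)^2 + 1)/(2*k), Ne(k, 0)), (-2*exp(-3*y)/3, True))


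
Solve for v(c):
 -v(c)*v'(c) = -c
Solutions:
 v(c) = -sqrt(C1 + c^2)
 v(c) = sqrt(C1 + c^2)


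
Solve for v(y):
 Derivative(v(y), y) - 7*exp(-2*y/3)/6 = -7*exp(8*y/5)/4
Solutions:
 v(y) = C1 - 35*exp(8*y/5)/32 - 7*exp(-2*y/3)/4


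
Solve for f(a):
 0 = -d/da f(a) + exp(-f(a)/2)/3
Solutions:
 f(a) = 2*log(C1 + a/6)


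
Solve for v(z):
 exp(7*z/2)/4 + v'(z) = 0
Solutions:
 v(z) = C1 - exp(7*z/2)/14


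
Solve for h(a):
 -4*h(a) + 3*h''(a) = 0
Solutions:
 h(a) = C1*exp(-2*sqrt(3)*a/3) + C2*exp(2*sqrt(3)*a/3)


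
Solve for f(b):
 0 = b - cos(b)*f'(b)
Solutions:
 f(b) = C1 + Integral(b/cos(b), b)


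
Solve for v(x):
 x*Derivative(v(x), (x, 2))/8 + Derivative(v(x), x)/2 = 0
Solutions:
 v(x) = C1 + C2/x^3


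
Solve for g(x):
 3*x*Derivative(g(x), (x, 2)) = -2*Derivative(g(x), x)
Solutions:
 g(x) = C1 + C2*x^(1/3)


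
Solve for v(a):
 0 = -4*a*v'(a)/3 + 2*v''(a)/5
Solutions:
 v(a) = C1 + C2*erfi(sqrt(15)*a/3)


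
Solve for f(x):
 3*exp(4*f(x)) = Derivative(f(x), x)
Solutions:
 f(x) = log(-(-1/(C1 + 12*x))^(1/4))
 f(x) = log(-1/(C1 + 12*x))/4
 f(x) = log(-I*(-1/(C1 + 12*x))^(1/4))
 f(x) = log(I*(-1/(C1 + 12*x))^(1/4))


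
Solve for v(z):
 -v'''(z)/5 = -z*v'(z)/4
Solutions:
 v(z) = C1 + Integral(C2*airyai(10^(1/3)*z/2) + C3*airybi(10^(1/3)*z/2), z)


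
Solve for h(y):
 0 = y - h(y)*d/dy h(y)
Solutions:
 h(y) = -sqrt(C1 + y^2)
 h(y) = sqrt(C1 + y^2)


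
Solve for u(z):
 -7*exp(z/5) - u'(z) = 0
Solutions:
 u(z) = C1 - 35*exp(z/5)


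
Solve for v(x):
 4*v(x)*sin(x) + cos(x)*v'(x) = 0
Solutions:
 v(x) = C1*cos(x)^4


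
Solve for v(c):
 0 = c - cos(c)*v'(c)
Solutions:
 v(c) = C1 + Integral(c/cos(c), c)


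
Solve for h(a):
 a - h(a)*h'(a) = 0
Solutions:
 h(a) = -sqrt(C1 + a^2)
 h(a) = sqrt(C1 + a^2)


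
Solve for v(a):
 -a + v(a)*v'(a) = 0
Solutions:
 v(a) = -sqrt(C1 + a^2)
 v(a) = sqrt(C1 + a^2)


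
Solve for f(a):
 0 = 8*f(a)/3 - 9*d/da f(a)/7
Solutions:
 f(a) = C1*exp(56*a/27)


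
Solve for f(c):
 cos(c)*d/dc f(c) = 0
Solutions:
 f(c) = C1


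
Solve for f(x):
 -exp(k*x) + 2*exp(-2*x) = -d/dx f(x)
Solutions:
 f(x) = C1 + exp(-2*x) + exp(k*x)/k


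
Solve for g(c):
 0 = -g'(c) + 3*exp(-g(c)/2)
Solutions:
 g(c) = 2*log(C1 + 3*c/2)


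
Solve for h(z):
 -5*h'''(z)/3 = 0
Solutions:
 h(z) = C1 + C2*z + C3*z^2


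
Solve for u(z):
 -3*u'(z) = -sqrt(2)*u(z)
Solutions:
 u(z) = C1*exp(sqrt(2)*z/3)


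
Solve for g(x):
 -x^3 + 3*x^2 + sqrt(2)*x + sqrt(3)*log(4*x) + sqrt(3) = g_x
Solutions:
 g(x) = C1 - x^4/4 + x^3 + sqrt(2)*x^2/2 + sqrt(3)*x*log(x) + 2*sqrt(3)*x*log(2)


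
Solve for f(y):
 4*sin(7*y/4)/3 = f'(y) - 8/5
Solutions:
 f(y) = C1 + 8*y/5 - 16*cos(7*y/4)/21


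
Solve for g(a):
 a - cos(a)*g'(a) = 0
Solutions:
 g(a) = C1 + Integral(a/cos(a), a)


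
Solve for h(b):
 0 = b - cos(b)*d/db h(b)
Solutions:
 h(b) = C1 + Integral(b/cos(b), b)


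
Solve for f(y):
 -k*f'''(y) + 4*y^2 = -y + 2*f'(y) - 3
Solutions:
 f(y) = C1 + C2*exp(-sqrt(2)*y*sqrt(-1/k)) + C3*exp(sqrt(2)*y*sqrt(-1/k)) - 2*k*y + 2*y^3/3 + y^2/4 + 3*y/2


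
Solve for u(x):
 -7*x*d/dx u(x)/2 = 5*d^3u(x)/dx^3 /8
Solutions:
 u(x) = C1 + Integral(C2*airyai(-28^(1/3)*5^(2/3)*x/5) + C3*airybi(-28^(1/3)*5^(2/3)*x/5), x)


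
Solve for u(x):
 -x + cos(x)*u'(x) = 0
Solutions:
 u(x) = C1 + Integral(x/cos(x), x)


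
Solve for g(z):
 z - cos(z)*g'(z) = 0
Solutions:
 g(z) = C1 + Integral(z/cos(z), z)


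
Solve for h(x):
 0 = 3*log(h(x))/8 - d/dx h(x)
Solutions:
 li(h(x)) = C1 + 3*x/8


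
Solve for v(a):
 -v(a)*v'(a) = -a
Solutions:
 v(a) = -sqrt(C1 + a^2)
 v(a) = sqrt(C1 + a^2)


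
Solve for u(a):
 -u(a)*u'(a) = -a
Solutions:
 u(a) = -sqrt(C1 + a^2)
 u(a) = sqrt(C1 + a^2)


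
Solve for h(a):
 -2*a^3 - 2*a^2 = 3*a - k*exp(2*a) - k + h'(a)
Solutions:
 h(a) = C1 - a^4/2 - 2*a^3/3 - 3*a^2/2 + a*k + k*exp(2*a)/2


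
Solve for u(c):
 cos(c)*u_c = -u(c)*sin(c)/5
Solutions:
 u(c) = C1*cos(c)^(1/5)


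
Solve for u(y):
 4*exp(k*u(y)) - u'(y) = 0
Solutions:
 u(y) = Piecewise((log(-1/(C1*k + 4*k*y))/k, Ne(k, 0)), (nan, True))
 u(y) = Piecewise((C1 + 4*y, Eq(k, 0)), (nan, True))


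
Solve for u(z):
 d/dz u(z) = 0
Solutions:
 u(z) = C1


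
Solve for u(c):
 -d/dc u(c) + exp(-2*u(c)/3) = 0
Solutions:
 u(c) = 3*log(-sqrt(C1 + c)) - 3*log(3) + 3*log(6)/2
 u(c) = 3*log(C1 + c)/2 - 3*log(3) + 3*log(6)/2


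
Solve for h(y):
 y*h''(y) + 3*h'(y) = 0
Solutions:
 h(y) = C1 + C2/y^2


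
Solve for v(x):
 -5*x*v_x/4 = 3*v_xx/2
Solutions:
 v(x) = C1 + C2*erf(sqrt(15)*x/6)


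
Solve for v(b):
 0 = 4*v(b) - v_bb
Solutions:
 v(b) = C1*exp(-2*b) + C2*exp(2*b)


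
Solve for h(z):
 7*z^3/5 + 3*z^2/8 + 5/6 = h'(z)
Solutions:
 h(z) = C1 + 7*z^4/20 + z^3/8 + 5*z/6


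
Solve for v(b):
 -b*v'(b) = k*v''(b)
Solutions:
 v(b) = C1 + C2*sqrt(k)*erf(sqrt(2)*b*sqrt(1/k)/2)


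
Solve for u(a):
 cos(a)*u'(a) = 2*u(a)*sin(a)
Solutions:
 u(a) = C1/cos(a)^2


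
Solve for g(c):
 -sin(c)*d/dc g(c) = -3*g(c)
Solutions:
 g(c) = C1*(cos(c) - 1)^(3/2)/(cos(c) + 1)^(3/2)


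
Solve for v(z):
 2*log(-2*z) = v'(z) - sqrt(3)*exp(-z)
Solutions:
 v(z) = C1 + 2*z*log(-z) + 2*z*(-1 + log(2)) - sqrt(3)*exp(-z)


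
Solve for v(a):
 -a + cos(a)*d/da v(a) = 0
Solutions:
 v(a) = C1 + Integral(a/cos(a), a)


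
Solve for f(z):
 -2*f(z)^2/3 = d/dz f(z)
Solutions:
 f(z) = 3/(C1 + 2*z)


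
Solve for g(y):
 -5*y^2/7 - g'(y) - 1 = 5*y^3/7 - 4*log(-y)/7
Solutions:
 g(y) = C1 - 5*y^4/28 - 5*y^3/21 + 4*y*log(-y)/7 - 11*y/7


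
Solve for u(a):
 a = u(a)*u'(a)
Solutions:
 u(a) = -sqrt(C1 + a^2)
 u(a) = sqrt(C1 + a^2)


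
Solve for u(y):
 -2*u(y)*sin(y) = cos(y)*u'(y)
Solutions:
 u(y) = C1*cos(y)^2


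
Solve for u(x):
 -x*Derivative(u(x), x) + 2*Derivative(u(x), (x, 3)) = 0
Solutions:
 u(x) = C1 + Integral(C2*airyai(2^(2/3)*x/2) + C3*airybi(2^(2/3)*x/2), x)


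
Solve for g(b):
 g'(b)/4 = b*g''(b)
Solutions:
 g(b) = C1 + C2*b^(5/4)


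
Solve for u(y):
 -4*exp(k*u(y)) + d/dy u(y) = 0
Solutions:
 u(y) = Piecewise((log(-1/(C1*k + 4*k*y))/k, Ne(k, 0)), (nan, True))
 u(y) = Piecewise((C1 + 4*y, Eq(k, 0)), (nan, True))


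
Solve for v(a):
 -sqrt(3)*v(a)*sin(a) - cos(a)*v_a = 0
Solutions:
 v(a) = C1*cos(a)^(sqrt(3))


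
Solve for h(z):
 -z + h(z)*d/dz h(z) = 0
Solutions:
 h(z) = -sqrt(C1 + z^2)
 h(z) = sqrt(C1 + z^2)


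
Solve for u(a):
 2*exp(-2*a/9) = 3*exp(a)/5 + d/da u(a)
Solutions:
 u(a) = C1 - 3*exp(a)/5 - 9*exp(-2*a/9)


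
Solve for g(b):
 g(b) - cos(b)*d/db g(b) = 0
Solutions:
 g(b) = C1*sqrt(sin(b) + 1)/sqrt(sin(b) - 1)


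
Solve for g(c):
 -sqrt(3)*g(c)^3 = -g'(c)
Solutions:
 g(c) = -sqrt(2)*sqrt(-1/(C1 + sqrt(3)*c))/2
 g(c) = sqrt(2)*sqrt(-1/(C1 + sqrt(3)*c))/2


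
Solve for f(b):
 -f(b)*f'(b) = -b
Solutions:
 f(b) = -sqrt(C1 + b^2)
 f(b) = sqrt(C1 + b^2)


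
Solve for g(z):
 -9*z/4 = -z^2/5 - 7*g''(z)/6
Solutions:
 g(z) = C1 + C2*z - z^4/70 + 9*z^3/28


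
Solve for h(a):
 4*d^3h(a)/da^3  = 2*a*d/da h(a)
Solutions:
 h(a) = C1 + Integral(C2*airyai(2^(2/3)*a/2) + C3*airybi(2^(2/3)*a/2), a)


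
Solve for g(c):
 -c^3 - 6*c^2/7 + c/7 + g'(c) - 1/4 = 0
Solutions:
 g(c) = C1 + c^4/4 + 2*c^3/7 - c^2/14 + c/4


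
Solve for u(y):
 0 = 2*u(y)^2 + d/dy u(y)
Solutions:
 u(y) = 1/(C1 + 2*y)


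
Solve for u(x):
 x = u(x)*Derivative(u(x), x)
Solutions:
 u(x) = -sqrt(C1 + x^2)
 u(x) = sqrt(C1 + x^2)


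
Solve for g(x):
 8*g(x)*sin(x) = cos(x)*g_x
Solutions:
 g(x) = C1/cos(x)^8


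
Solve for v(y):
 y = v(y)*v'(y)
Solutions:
 v(y) = -sqrt(C1 + y^2)
 v(y) = sqrt(C1 + y^2)


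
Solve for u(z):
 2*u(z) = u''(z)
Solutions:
 u(z) = C1*exp(-sqrt(2)*z) + C2*exp(sqrt(2)*z)


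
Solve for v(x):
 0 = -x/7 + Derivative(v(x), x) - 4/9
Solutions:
 v(x) = C1 + x^2/14 + 4*x/9


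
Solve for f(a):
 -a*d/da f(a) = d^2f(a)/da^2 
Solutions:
 f(a) = C1 + C2*erf(sqrt(2)*a/2)


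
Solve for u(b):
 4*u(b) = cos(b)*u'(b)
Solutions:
 u(b) = C1*(sin(b)^2 + 2*sin(b) + 1)/(sin(b)^2 - 2*sin(b) + 1)


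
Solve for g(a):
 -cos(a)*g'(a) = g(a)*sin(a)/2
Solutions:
 g(a) = C1*sqrt(cos(a))


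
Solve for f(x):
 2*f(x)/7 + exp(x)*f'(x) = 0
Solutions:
 f(x) = C1*exp(2*exp(-x)/7)


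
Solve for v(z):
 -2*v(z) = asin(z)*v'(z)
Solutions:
 v(z) = C1*exp(-2*Integral(1/asin(z), z))


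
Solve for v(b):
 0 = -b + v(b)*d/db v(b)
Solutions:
 v(b) = -sqrt(C1 + b^2)
 v(b) = sqrt(C1 + b^2)


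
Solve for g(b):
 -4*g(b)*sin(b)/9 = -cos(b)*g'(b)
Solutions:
 g(b) = C1/cos(b)^(4/9)


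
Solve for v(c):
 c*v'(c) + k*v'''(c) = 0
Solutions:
 v(c) = C1 + Integral(C2*airyai(c*(-1/k)^(1/3)) + C3*airybi(c*(-1/k)^(1/3)), c)


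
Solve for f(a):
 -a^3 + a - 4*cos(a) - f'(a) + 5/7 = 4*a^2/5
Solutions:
 f(a) = C1 - a^4/4 - 4*a^3/15 + a^2/2 + 5*a/7 - 4*sin(a)


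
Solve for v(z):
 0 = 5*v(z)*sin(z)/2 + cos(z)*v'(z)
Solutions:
 v(z) = C1*cos(z)^(5/2)


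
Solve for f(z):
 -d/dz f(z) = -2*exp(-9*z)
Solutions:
 f(z) = C1 - 2*exp(-9*z)/9


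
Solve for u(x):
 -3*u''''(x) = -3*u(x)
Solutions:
 u(x) = C1*exp(-x) + C2*exp(x) + C3*sin(x) + C4*cos(x)


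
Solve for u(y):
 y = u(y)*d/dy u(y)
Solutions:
 u(y) = -sqrt(C1 + y^2)
 u(y) = sqrt(C1 + y^2)


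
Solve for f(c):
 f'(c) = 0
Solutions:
 f(c) = C1


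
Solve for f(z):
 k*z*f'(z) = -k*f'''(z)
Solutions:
 f(z) = C1 + Integral(C2*airyai(-z) + C3*airybi(-z), z)


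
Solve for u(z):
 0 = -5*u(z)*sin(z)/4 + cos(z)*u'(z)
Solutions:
 u(z) = C1/cos(z)^(5/4)


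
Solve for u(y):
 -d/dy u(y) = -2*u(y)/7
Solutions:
 u(y) = C1*exp(2*y/7)


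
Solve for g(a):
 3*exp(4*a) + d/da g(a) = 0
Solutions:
 g(a) = C1 - 3*exp(4*a)/4


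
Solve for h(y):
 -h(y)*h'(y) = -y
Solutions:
 h(y) = -sqrt(C1 + y^2)
 h(y) = sqrt(C1 + y^2)


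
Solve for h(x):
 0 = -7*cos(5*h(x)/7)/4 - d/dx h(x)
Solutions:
 7*x/4 - 7*log(sin(5*h(x)/7) - 1)/10 + 7*log(sin(5*h(x)/7) + 1)/10 = C1


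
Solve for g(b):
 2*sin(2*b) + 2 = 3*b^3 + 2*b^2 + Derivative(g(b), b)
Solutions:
 g(b) = C1 - 3*b^4/4 - 2*b^3/3 + 2*b - cos(2*b)


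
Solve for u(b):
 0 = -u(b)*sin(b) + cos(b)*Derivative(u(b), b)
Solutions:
 u(b) = C1/cos(b)


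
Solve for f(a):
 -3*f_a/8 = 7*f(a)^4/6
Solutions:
 f(a) = 3^(1/3)*(1/(C1 + 28*a))^(1/3)
 f(a) = (-3^(1/3) - 3^(5/6)*I)*(1/(C1 + 28*a))^(1/3)/2
 f(a) = (-3^(1/3) + 3^(5/6)*I)*(1/(C1 + 28*a))^(1/3)/2


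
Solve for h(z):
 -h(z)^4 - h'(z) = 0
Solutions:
 h(z) = (-3^(2/3) - 3*3^(1/6)*I)*(1/(C1 + z))^(1/3)/6
 h(z) = (-3^(2/3) + 3*3^(1/6)*I)*(1/(C1 + z))^(1/3)/6
 h(z) = (1/(C1 + 3*z))^(1/3)


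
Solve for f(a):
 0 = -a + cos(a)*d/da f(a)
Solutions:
 f(a) = C1 + Integral(a/cos(a), a)


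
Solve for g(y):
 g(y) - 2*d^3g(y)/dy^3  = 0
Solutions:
 g(y) = C3*exp(2^(2/3)*y/2) + (C1*sin(2^(2/3)*sqrt(3)*y/4) + C2*cos(2^(2/3)*sqrt(3)*y/4))*exp(-2^(2/3)*y/4)


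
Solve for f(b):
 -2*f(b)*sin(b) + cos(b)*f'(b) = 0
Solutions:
 f(b) = C1/cos(b)^2


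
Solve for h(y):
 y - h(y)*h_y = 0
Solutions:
 h(y) = -sqrt(C1 + y^2)
 h(y) = sqrt(C1 + y^2)


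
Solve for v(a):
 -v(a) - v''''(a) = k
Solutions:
 v(a) = -k + (C1*sin(sqrt(2)*a/2) + C2*cos(sqrt(2)*a/2))*exp(-sqrt(2)*a/2) + (C3*sin(sqrt(2)*a/2) + C4*cos(sqrt(2)*a/2))*exp(sqrt(2)*a/2)


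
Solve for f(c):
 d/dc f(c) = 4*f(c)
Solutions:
 f(c) = C1*exp(4*c)


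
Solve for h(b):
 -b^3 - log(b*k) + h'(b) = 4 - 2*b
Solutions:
 h(b) = C1 + b^4/4 - b^2 + b*log(b*k) + 3*b


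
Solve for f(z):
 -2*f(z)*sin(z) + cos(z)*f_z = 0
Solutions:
 f(z) = C1/cos(z)^2


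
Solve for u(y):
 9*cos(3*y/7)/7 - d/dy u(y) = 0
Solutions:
 u(y) = C1 + 3*sin(3*y/7)


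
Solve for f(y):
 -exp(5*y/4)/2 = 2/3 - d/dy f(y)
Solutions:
 f(y) = C1 + 2*y/3 + 2*exp(5*y/4)/5


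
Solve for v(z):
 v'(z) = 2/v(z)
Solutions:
 v(z) = -sqrt(C1 + 4*z)
 v(z) = sqrt(C1 + 4*z)


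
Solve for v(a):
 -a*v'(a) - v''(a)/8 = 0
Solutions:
 v(a) = C1 + C2*erf(2*a)


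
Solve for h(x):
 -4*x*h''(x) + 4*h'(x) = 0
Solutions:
 h(x) = C1 + C2*x^2


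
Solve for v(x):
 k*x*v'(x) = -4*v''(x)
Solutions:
 v(x) = Piecewise((-sqrt(2)*sqrt(pi)*C1*erf(sqrt(2)*sqrt(k)*x/4)/sqrt(k) - C2, (k > 0) | (k < 0)), (-C1*x - C2, True))


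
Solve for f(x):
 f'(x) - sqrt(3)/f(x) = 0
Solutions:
 f(x) = -sqrt(C1 + 2*sqrt(3)*x)
 f(x) = sqrt(C1 + 2*sqrt(3)*x)


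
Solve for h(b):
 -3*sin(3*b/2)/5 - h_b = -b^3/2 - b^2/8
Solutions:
 h(b) = C1 + b^4/8 + b^3/24 + 2*cos(3*b/2)/5


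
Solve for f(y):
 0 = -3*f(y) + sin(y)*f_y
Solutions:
 f(y) = C1*(cos(y) - 1)^(3/2)/(cos(y) + 1)^(3/2)


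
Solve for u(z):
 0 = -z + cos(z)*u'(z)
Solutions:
 u(z) = C1 + Integral(z/cos(z), z)


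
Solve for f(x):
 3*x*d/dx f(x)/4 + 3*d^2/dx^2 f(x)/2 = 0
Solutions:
 f(x) = C1 + C2*erf(x/2)


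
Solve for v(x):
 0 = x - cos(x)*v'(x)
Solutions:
 v(x) = C1 + Integral(x/cos(x), x)


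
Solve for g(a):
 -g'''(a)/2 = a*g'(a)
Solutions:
 g(a) = C1 + Integral(C2*airyai(-2^(1/3)*a) + C3*airybi(-2^(1/3)*a), a)


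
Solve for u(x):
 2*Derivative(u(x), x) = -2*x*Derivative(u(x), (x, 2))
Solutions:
 u(x) = C1 + C2*log(x)


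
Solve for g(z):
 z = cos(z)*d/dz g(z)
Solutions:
 g(z) = C1 + Integral(z/cos(z), z)


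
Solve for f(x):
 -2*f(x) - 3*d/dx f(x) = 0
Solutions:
 f(x) = C1*exp(-2*x/3)


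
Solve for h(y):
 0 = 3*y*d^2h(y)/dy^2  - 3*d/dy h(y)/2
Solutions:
 h(y) = C1 + C2*y^(3/2)


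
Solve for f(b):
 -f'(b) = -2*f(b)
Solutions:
 f(b) = C1*exp(2*b)


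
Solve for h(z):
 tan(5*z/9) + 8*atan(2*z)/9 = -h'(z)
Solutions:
 h(z) = C1 - 8*z*atan(2*z)/9 + 2*log(4*z^2 + 1)/9 + 9*log(cos(5*z/9))/5


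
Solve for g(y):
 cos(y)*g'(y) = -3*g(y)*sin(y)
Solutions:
 g(y) = C1*cos(y)^3


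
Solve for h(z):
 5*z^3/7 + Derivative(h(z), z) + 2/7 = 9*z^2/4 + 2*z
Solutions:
 h(z) = C1 - 5*z^4/28 + 3*z^3/4 + z^2 - 2*z/7


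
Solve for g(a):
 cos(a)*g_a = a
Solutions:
 g(a) = C1 + Integral(a/cos(a), a)


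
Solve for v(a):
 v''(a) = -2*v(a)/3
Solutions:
 v(a) = C1*sin(sqrt(6)*a/3) + C2*cos(sqrt(6)*a/3)


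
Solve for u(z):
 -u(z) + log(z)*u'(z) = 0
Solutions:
 u(z) = C1*exp(li(z))


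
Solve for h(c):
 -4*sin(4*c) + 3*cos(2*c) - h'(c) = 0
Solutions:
 h(c) = C1 + 3*sin(2*c)/2 + cos(4*c)


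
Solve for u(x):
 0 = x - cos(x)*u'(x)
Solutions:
 u(x) = C1 + Integral(x/cos(x), x)


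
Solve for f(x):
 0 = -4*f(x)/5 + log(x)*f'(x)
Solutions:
 f(x) = C1*exp(4*li(x)/5)


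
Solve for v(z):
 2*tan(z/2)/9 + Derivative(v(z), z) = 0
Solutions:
 v(z) = C1 + 4*log(cos(z/2))/9


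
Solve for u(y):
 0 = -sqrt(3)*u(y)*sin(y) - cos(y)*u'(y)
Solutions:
 u(y) = C1*cos(y)^(sqrt(3))


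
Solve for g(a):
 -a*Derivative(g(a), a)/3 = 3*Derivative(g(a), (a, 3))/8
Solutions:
 g(a) = C1 + Integral(C2*airyai(-2*3^(1/3)*a/3) + C3*airybi(-2*3^(1/3)*a/3), a)


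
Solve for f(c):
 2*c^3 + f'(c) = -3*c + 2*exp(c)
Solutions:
 f(c) = C1 - c^4/2 - 3*c^2/2 + 2*exp(c)


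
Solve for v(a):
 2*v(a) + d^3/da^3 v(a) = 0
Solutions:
 v(a) = C3*exp(-2^(1/3)*a) + (C1*sin(2^(1/3)*sqrt(3)*a/2) + C2*cos(2^(1/3)*sqrt(3)*a/2))*exp(2^(1/3)*a/2)


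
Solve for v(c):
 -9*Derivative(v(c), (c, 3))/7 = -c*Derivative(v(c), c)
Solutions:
 v(c) = C1 + Integral(C2*airyai(21^(1/3)*c/3) + C3*airybi(21^(1/3)*c/3), c)


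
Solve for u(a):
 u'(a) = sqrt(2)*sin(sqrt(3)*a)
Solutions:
 u(a) = C1 - sqrt(6)*cos(sqrt(3)*a)/3


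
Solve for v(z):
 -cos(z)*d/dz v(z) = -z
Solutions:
 v(z) = C1 + Integral(z/cos(z), z)


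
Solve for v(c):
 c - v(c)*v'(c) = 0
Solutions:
 v(c) = -sqrt(C1 + c^2)
 v(c) = sqrt(C1 + c^2)


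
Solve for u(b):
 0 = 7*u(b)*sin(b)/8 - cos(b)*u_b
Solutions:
 u(b) = C1/cos(b)^(7/8)


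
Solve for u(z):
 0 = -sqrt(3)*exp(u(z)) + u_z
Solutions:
 u(z) = log(-1/(C1 + sqrt(3)*z))


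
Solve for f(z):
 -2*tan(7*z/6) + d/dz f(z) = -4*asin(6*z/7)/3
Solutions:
 f(z) = C1 - 4*z*asin(6*z/7)/3 - 2*sqrt(49 - 36*z^2)/9 - 12*log(cos(7*z/6))/7


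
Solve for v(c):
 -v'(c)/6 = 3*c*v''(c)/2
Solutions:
 v(c) = C1 + C2*c^(8/9)


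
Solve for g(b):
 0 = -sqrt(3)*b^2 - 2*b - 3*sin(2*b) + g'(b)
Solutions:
 g(b) = C1 + sqrt(3)*b^3/3 + b^2 - 3*cos(2*b)/2


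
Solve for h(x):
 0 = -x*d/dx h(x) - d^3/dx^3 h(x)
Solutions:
 h(x) = C1 + Integral(C2*airyai(-x) + C3*airybi(-x), x)


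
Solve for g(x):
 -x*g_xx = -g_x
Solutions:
 g(x) = C1 + C2*x^2


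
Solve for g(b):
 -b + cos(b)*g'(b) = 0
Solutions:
 g(b) = C1 + Integral(b/cos(b), b)


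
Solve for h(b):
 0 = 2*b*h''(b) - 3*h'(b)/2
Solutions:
 h(b) = C1 + C2*b^(7/4)


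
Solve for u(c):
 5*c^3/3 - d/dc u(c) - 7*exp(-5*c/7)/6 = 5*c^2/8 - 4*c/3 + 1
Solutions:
 u(c) = C1 + 5*c^4/12 - 5*c^3/24 + 2*c^2/3 - c + 49*exp(-5*c/7)/30


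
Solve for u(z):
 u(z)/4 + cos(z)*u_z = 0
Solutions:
 u(z) = C1*(sin(z) - 1)^(1/8)/(sin(z) + 1)^(1/8)


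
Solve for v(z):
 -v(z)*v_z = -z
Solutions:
 v(z) = -sqrt(C1 + z^2)
 v(z) = sqrt(C1 + z^2)


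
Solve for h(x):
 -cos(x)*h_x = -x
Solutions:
 h(x) = C1 + Integral(x/cos(x), x)


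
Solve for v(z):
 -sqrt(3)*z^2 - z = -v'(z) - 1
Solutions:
 v(z) = C1 + sqrt(3)*z^3/3 + z^2/2 - z


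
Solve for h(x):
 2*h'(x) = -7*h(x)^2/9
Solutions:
 h(x) = 18/(C1 + 7*x)


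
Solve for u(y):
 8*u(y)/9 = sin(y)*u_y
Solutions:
 u(y) = C1*(cos(y) - 1)^(4/9)/(cos(y) + 1)^(4/9)


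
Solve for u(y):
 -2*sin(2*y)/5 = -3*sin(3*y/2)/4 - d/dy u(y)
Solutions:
 u(y) = C1 + cos(3*y/2)/2 - cos(2*y)/5


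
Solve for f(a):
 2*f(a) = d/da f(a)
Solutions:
 f(a) = C1*exp(2*a)


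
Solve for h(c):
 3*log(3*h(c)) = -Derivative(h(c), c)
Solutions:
 Integral(1/(log(_y) + log(3)), (_y, h(c)))/3 = C1 - c


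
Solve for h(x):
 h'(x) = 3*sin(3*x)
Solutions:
 h(x) = C1 - cos(3*x)


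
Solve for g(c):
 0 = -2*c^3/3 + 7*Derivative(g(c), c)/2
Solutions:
 g(c) = C1 + c^4/21


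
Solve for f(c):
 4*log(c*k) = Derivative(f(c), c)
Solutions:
 f(c) = C1 + 4*c*log(c*k) - 4*c


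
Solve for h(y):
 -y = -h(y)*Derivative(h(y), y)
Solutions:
 h(y) = -sqrt(C1 + y^2)
 h(y) = sqrt(C1 + y^2)


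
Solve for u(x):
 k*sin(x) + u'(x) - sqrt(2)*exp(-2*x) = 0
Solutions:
 u(x) = C1 + k*cos(x) - sqrt(2)*exp(-2*x)/2


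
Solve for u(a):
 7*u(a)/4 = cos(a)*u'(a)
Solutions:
 u(a) = C1*(sin(a) + 1)^(7/8)/(sin(a) - 1)^(7/8)


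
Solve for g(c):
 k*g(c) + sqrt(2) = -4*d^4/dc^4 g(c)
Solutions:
 g(c) = C1*exp(-sqrt(2)*c*(-k)^(1/4)/2) + C2*exp(sqrt(2)*c*(-k)^(1/4)/2) + C3*exp(-sqrt(2)*I*c*(-k)^(1/4)/2) + C4*exp(sqrt(2)*I*c*(-k)^(1/4)/2) - sqrt(2)/k


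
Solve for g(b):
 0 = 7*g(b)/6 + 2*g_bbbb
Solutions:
 g(b) = (C1*sin(3^(3/4)*7^(1/4)*b/6) + C2*cos(3^(3/4)*7^(1/4)*b/6))*exp(-3^(3/4)*7^(1/4)*b/6) + (C3*sin(3^(3/4)*7^(1/4)*b/6) + C4*cos(3^(3/4)*7^(1/4)*b/6))*exp(3^(3/4)*7^(1/4)*b/6)


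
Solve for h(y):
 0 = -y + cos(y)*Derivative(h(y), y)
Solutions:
 h(y) = C1 + Integral(y/cos(y), y)


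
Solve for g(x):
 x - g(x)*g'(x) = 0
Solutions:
 g(x) = -sqrt(C1 + x^2)
 g(x) = sqrt(C1 + x^2)


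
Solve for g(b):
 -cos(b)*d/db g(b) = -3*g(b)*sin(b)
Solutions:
 g(b) = C1/cos(b)^3


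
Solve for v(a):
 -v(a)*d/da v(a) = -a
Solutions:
 v(a) = -sqrt(C1 + a^2)
 v(a) = sqrt(C1 + a^2)


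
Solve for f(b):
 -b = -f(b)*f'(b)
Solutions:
 f(b) = -sqrt(C1 + b^2)
 f(b) = sqrt(C1 + b^2)


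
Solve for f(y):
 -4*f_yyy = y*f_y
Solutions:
 f(y) = C1 + Integral(C2*airyai(-2^(1/3)*y/2) + C3*airybi(-2^(1/3)*y/2), y)


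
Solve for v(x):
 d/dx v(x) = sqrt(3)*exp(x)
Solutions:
 v(x) = C1 + sqrt(3)*exp(x)


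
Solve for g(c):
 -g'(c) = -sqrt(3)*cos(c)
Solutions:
 g(c) = C1 + sqrt(3)*sin(c)


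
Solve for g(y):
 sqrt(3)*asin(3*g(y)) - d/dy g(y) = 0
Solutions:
 Integral(1/asin(3*_y), (_y, g(y))) = C1 + sqrt(3)*y


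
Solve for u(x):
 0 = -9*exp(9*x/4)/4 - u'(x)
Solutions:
 u(x) = C1 - exp(x)^(9/4)
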